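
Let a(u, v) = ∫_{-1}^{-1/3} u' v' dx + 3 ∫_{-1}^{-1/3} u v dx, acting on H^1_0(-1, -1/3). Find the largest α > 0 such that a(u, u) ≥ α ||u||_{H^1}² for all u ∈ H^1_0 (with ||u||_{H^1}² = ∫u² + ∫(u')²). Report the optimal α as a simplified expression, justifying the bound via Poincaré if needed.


α = 1

Coercivity of a(·,·) on H^1_0(-1, -1/3) means a(u, u) ≥ α ||u||_{H^1}² for every u ∈ H^1_0.
The interval has length L = 2/3, and Poincaré/coercivity depend only on L. Here a(u, u) = ∫(u')² + (3)·∫u².
Here c = 3 ≥ 1, so a(u,u) = ∫(u')² + c∫u² ≥ ∫(u')² + ∫u² = ||u||_{H^1}², i.e. α = 1 works. No larger α is possible: a(u,u) ≥ α||u||_{H^1}² means (1−α)∫(u')² ≥ (α−c)∫u², and for the modes u_n = sin(nπ(x−x₀)/L) (x₀ the left endpoint) one has ∫u_n²/∫(u_n')² = (L/(nπ))² → 0, so a(u_n,u_n)/||u_n||_{H^1}² → 1. Hence the optimal constant is α = 1.
Therefore α = 1.


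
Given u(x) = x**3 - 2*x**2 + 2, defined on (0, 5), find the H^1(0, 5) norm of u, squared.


||u||_{H^1}^2 = 128045/21

The H^1 norm (squared) on an interval (0, L) is
  ||u||_{H^1}^2 = ∫_0^L u(x)^2 dx + ∫_0^L u'(x)^2 dx.
Compute u'(x) = 3*x**2 - 4*x.
Then u(x)^2 = x**6 - 4*x**5 + 4*x**4 + 4*x**3 - 8*x**2 + 4 and u'(x)^2 = 9*x**4 - 24*x**3 + 16*x**2.
Integrate each monomial from 0 to 5 using ∫_0^5 c·x^n dx = c·5^(n+1)/(n+1):
  ∫_0^5 u(x)^2 dx = ∫_0^5 (x^6 - 4*x^5 + 4*x^4 + 4*x^3 - 8*x^2 + 4) dx. Term by term:
    ∫_0^5 x^6 dx = 78125/7;  ∫_0^5 -4*x^5 dx = -31250/3;  ∫_0^5 4*x^4 dx = 2500;
    ∫_0^5 4*x^3 dx = 625;  ∫_0^5 -8*x^2 dx = -1000/3;  ∫_0^5 4 dx = 20.
  Sum: 78125/7 − 31250/3 + 2500 + 625 − 1000/3 + 20 = 24890/7.
  ∫_0^5 u'(x)^2 dx = ∫_0^5 (9*x^4 - 24*x^3 + 16*x^2) dx. Term by term:
    ∫_0^5 9*x^4 dx = 5625;  ∫_0^5 -24*x^3 dx = -3750;  ∫_0^5 16*x^2 dx = 2000/3.
  Sum: 5625 − 3750 + 2000/3 = 7625/3.
Adding: ||u||_{H^1}^2 = 24890/7 + 7625/3 = 128045/21.


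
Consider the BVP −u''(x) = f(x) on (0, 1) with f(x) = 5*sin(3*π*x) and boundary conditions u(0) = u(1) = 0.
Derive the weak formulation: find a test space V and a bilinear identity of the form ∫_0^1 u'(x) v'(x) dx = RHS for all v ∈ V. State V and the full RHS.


V = H^1_0(0, 1) (so v(0) = v(1) = 0); weak form: ∫_0^1 u'v' dx = ∫_0^1 (5*sin(3*π*x)) v dx for all v ∈ V.

Multiply both sides by a test function v and integrate from 0 to 1:
  ∫_0^1 −u''(x) v(x) dx = ∫_0^1 f(x) v(x) dx.
Integrate the LHS by parts once:
  ∫_0^1 −u'' v dx = −[u'(x) v(x)]_0^1 + ∫_0^1 u'(x) v'(x) dx.
Thus ∫_0^1 u'(x) v'(x) dx = ∫_0^1 f(x) v(x) dx + [u'(x) v(x)]_0^1.
Choose V so that boundary terms are either known or forced to vanish.
u is Dirichlet: u(0) = u(1) = 0. Let V = H^1_0(0, 1); then v(0) = v(1) = 0, and [u' v]_0^1 = 0.
Weak formulation: find u (satisfying any essential BC) such that ∫_0^1 u'(x) v'(x) dx = ∫_0^1 f v dx for all v ∈ V.
Substituting f(x) = 5*sin(3*π*x), the right-hand side is ∫_0^1 (5*sin(3*π*x)) v dx.


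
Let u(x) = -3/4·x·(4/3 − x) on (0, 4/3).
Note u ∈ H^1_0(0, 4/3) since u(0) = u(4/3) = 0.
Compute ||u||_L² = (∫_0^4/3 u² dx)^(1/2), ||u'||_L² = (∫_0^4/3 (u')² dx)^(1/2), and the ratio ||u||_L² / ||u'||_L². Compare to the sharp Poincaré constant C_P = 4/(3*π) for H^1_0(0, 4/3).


||u||_L² / ||u'||_L² = 2*sqrt(10)/15 < C_P = 4/(3*π).

u(x) = -3/4·x·(4/3 − x), so u'(x) = 3*x/2 - 1.
u(x) = -3/4·x·(4/3 − x) vanishes at x = 0 and x = 4/3, so u ∈ H^1_0(0, 4/3). Differentiate via the product rule and integrate the resulting polynomials term by term.
  ∫_0^4/3 u² dx = ∫_0^4/3 (9*x^4/16 - 3*x^3/2 + x^2) dx. Term by term:
    ∫_0^4/3 9*x^4/16 dx = 64/135;  ∫_0^4/3 -3*x^3/2 dx = -32/27;  ∫_0^4/3 x^2 dx = 64/81.
  Sum: 64/135 − 32/27 + 64/81 = 32/405.
  ∫_0^4/3 (u')² dx = ∫_0^4/3 (9*x^2/4 - 3*x + 1) dx. Term by term:
    ∫_0^4/3 9*x^2/4 dx = 16/9;  ∫_0^4/3 -3*x dx = -8/3;  ∫_0^4/3 1 dx = 4/3.
  Sum: 16/9 − 8/3 + 4/3 = 4/9.
∫_0^4/3 u² dx = 32/405, so ||u||_L² = 4*sqrt(10)/45.
∫_0^4/3 (u')² dx = 4/9, so ||u'||_L² = 2/3.
Ratio ||u||_L² / ||u'||_L² = 2*sqrt(10)/15.
Sharp Poincaré constant on H^1_0(0, 4/3) is C_P = L/π = 4/(3*π), achieved by sin(3*π/4·x).
A polynomial bump cannot attain the sharp Poincaré constant (only the first sine eigenfunction does), so the ratio is strictly less than C_P, consistent with ||u||_L² ≤ C_P ||u'||_L².


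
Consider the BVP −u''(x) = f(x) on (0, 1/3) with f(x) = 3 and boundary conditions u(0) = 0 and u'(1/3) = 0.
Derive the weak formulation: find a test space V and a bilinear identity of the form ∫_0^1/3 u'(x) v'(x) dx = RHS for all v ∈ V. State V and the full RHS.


V = {v ∈ H^1(0, 1/3) : v(0) = 0} (test functions vanish at x = 0 where u is specified); weak form: ∫_0^1/3 u'v' dx = ∫_0^1/3 (3) v dx for all v ∈ V.

Multiply both sides by a test function v and integrate from 0 to 1/3:
  ∫_0^1/3 −u''(x) v(x) dx = ∫_0^1/3 f(x) v(x) dx.
Integrate the LHS by parts once:
  ∫_0^1/3 −u'' v dx = −[u'(x) v(x)]_0^1/3 + ∫_0^1/3 u'(x) v'(x) dx.
Thus ∫_0^1/3 u'(x) v'(x) dx = ∫_0^1/3 f(x) v(x) dx + [u'(x) v(x)]_0^1/3.
Choose V so that boundary terms are either known or forced to vanish.
Mixed BC: u(0) = 0 (Dirichlet) and u'(1/3) = 0 (Neumann). Define V = {v ∈ H^1(0, 1/3) : v(0) = 0}. Then [u' v]_0^1/3 = u'(1/3)·v(1/3) − u'(0)·0 = 0.
Weak formulation: find u (satisfying any essential BC) such that ∫_0^1/3 u'(x) v'(x) dx = ∫_0^1/3 f v dx for all v ∈ V (Dirichlet at 0 absorbed into V; the Neumann datum at x = 1/3 is zero, so no boundary term remains).
Substituting f(x) = 3, the right-hand side is ∫_0^1/3 (3) v dx.


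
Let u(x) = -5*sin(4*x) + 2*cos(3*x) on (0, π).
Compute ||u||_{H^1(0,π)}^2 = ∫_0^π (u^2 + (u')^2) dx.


||u||_{H^1(0,π)}^2 = -1600/7 + 465*π/2

u'(x) = -6*sin(3*x) - 20*cos(4*x).
Expand u² and (u')² and integrate term by term on (0, π), using: for integers n ≥ 1, ∫_0^π sin²(nx) dx = ∫_0^π cos²(nx) dx = π/2; for n ≠ n', ∫_0^π sin(nx)sin(n'x) dx = ∫_0^π cos(nx)cos(n'x) dx = 0; and by product-to-sum, ∫_0^π sin(nx)cos(n'x) dx = ½∫_0^π [sin((n+n')x) + sin((n−n')x)] dx, which is 0 when n+n' is even and 2n/(n²−n'²) when n+n' is odd (it need not vanish on (0, π)).
  u² squared terms: (-5)²·∫sin(4x)² dx = 25·π/2 = 25*π/2;  (2)²·∫cos(3x)² dx = 4·π/2 = 2*π.
  u² cross terms: 2·(-5)·(2)·∫sin(4x)·cos(3x) dx = -20·(8/7) = -160/7.
  So ∫_0^π u² dx = 25*π/2 + 2*π − 160/7 = -160/7 + 29*π/2.
  (u')² squared terms: (-20)²·∫cos(4x)² dx = 400·π/2 = 200*π;  (-6)²·∫sin(3x)² dx = 36·π/2 = 18*π.
  (u')² cross terms: 2·(-20)·(-6)·∫cos(4x)·sin(3x) dx = 240·(-6/7) = -1440/7.
  So ∫_0^π (u')² dx = 200*π + 18*π − 1440/7 = -1440/7 + 218*π.
||u||_{H^1}^2 = (-160/7 + 29*π/2) + (-1440/7 + 218*π) = -1600/7 + 465*π/2.


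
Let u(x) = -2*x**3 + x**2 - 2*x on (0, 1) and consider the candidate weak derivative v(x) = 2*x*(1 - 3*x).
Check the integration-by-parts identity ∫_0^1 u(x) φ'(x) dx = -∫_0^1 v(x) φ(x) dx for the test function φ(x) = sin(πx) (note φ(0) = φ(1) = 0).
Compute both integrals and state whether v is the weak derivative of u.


LHS = -24/π^3 + 8/π, RHS = -24/π^3 + 4/π. No, v is not the weak derivative of u.

u(x) = -2*x**3 + x**2 - 2*x, classical derivative u'(x) = -6*x**2 + 2*x - 2.
φ(x) = sin(πx), so φ'(x) = π*cos(π*x).
Note φ(0) = φ(1) = 0, so the boundary term u·φ vanishes.
LHS = ∫_0^1 u(x) φ'(x) dx = ∫_0^1 (-2*π*x^3*cos(π*x) + π*x^2*cos(π*x) - 2*π*x*cos(π*x)) dx. Term by term:
  ∫_0^1 π*x^2*cos(π*x) dx = -2/π;  ∫_0^1 -2*π*x*cos(π*x) dx = 4/π;  ∫_0^1 -2*π*x^3*cos(π*x) dx = -24/π^3 + 6/π.
Sum: -2/π + 4/π + -24/π^3 + 6/π = -24/π^3 + 8/π.
So LHS = -24/π^3 + 8/π.
∫_0^1 v(x) φ(x) dx = ∫_0^1 (-6*x^2*sin(π*x) + 2*x*sin(π*x)) dx. Term by term:
  ∫_0^1 -6*x^2*sin(π*x) dx = -6/π + 24/π^3;  ∫_0^1 2*x*sin(π*x) dx = 2/π.
Sum: -6/π + 24/π^3 + 2/π = -4/π + 24/π^3.
So RHS = -∫_0^1 v(x) φ(x) dx = -24/π^3 + 4/π.
LHS − RHS = 4/π ≠ 0, so the identity fails.
(For a valid weak derivative the identity must hold for EVERY test function, in particular this one. The failure shows v is NOT the weak derivative of u.)
Correct weak derivative would be u'(x) = -6*x**2 + 2*x - 2.


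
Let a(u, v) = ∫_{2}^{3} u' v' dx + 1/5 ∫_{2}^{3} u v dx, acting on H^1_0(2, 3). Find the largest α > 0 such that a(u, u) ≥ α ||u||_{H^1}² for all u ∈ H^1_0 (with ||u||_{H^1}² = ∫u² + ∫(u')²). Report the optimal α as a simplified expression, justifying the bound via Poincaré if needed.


α = (1/5 + π^2)/(1 + π^2)

Coercivity of a(·,·) on H^1_0(2, 3) means a(u, u) ≥ α ||u||_{H^1}² for every u ∈ H^1_0.
The interval has length L = 1, and Poincaré/coercivity depend only on L. Here a(u, u) = ∫(u')² + (1/5)·∫u².
Here 0 < c = 1/5 < 1. The condition a(u,u) ≥ α||u||_{H^1}² reads (1−α)∫(u')² ≥ (α−c)∫u². Any admissible α is ≤ 1 (rapidly oscillating u have ∫u²/∫(u')² → 0), and α = 1 would force 0 ≥ (1−c)∫u², impossible since c < 1; so 1−α > 0. By the sharp Poincaré inequality on H^1_0 of an interval of length L, ∫(u')² ≥ (π/L)²∫u² with equality for the first sine mode sin(π(x−x₀)/L) (x₀ the left endpoint), so the inequality holds for all u iff (1−α)(π/L)² ≥ α − c, i.e. α ≤ ((π/L)² + c)/((π/L)² + 1) = (1 + c(L/π)²)/(1 + (L/π)²). With (π/L)² = π^2 and c = 1/5, the largest admissible constant is α = ((π/L)² + c)/((π/L)² + 1).
Simplifying, α = (1/5 + π^2)/(1 + π^2).


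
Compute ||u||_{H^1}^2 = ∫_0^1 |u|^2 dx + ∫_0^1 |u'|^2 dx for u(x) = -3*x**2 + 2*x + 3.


||u||_{H^1}^2 = 197/15

The H^1 norm (squared) on an interval (0, L) is
  ||u||_{H^1}^2 = ∫_0^L u(x)^2 dx + ∫_0^L u'(x)^2 dx.
Compute u'(x) = 2 - 6*x.
Then u(x)^2 = 9*x**4 - 12*x**3 - 14*x**2 + 12*x + 9 and u'(x)^2 = 36*x**2 - 24*x + 4.
Integrate each monomial from 0 to 1 using ∫_0^1 c·x^n dx = c·1^(n+1)/(n+1):
  ∫_0^1 u(x)^2 dx = ∫_0^1 (9*x^4 - 12*x^3 - 14*x^2 + 12*x + 9) dx. Term by term:
    ∫_0^1 9*x^4 dx = 9/5;  ∫_0^1 -12*x^3 dx = -3;  ∫_0^1 -14*x^2 dx = -14/3;
    ∫_0^1 12*x dx = 6;  ∫_0^1 9 dx = 9.
  Sum: 9/5 − 3 − 14/3 + 6 + 9 = 137/15.
  ∫_0^1 u'(x)^2 dx = ∫_0^1 (36*x^2 - 24*x + 4) dx. Term by term:
    ∫_0^1 36*x^2 dx = 12;  ∫_0^1 -24*x dx = -12;  ∫_0^1 4 dx = 4.
  Sum: 12 − 12 + 4 = 4.
Adding: ||u||_{H^1}^2 = 137/15 + 4 = 197/15.


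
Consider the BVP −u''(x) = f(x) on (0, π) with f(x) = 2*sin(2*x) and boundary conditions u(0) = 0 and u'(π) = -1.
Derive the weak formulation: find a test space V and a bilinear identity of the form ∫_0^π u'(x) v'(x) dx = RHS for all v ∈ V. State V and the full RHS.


V = {v ∈ H^1(0, π) : v(0) = 0} (test functions vanish at x = 0 where u is specified); weak form: ∫_0^π u'v' dx = ∫_0^π (2*sin(2*x)) v dx − v(π) for all v ∈ V.

Multiply both sides by a test function v and integrate from 0 to π:
  ∫_0^π −u''(x) v(x) dx = ∫_0^π f(x) v(x) dx.
Integrate the LHS by parts once:
  ∫_0^π −u'' v dx = −[u'(x) v(x)]_0^π + ∫_0^π u'(x) v'(x) dx.
Thus ∫_0^π u'(x) v'(x) dx = ∫_0^π f(x) v(x) dx + [u'(x) v(x)]_0^π.
Choose V so that boundary terms are either known or forced to vanish.
Mixed BC: u(0) = 0 (Dirichlet) and u'(π) = -1 (Neumann). Define V = {v ∈ H^1(0, π) : v(0) = 0}. Then [u' v]_0^π = u'(π)·v(π) − u'(0)·0 = − v(π).
Weak formulation: find u (satisfying any essential BC) such that ∫_0^π u'(x) v'(x) dx = ∫_0^π f v dx − v(π) for all v ∈ V (Dirichlet at 0 absorbed into V; Neumann datum at x = π contributes the boundary term).
Substituting f(x) = 2*sin(2*x), the right-hand side is ∫_0^π (2*sin(2*x)) v dx − v(π).


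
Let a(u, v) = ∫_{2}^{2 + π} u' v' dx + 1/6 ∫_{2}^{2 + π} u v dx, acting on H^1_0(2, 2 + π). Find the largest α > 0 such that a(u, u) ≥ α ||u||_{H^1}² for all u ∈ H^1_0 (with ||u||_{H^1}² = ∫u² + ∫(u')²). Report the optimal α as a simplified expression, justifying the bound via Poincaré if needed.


α = 7/12

Coercivity of a(·,·) on H^1_0(2, 2 + π) means a(u, u) ≥ α ||u||_{H^1}² for every u ∈ H^1_0.
The interval has length L = π, and Poincaré/coercivity depend only on L. Here a(u, u) = ∫(u')² + (1/6)·∫u².
Here 0 < c = 1/6 < 1. The condition a(u,u) ≥ α||u||_{H^1}² reads (1−α)∫(u')² ≥ (α−c)∫u². Any admissible α is ≤ 1 (rapidly oscillating u have ∫u²/∫(u')² → 0), and α = 1 would force 0 ≥ (1−c)∫u², impossible since c < 1; so 1−α > 0. By the sharp Poincaré inequality on H^1_0 of an interval of length L, ∫(u')² ≥ (π/L)²∫u² with equality for the first sine mode sin(π(x−x₀)/L) (x₀ the left endpoint), so the inequality holds for all u iff (1−α)(π/L)² ≥ α − c, i.e. α ≤ ((π/L)² + c)/((π/L)² + 1) = (1 + c(L/π)²)/(1 + (L/π)²). With (π/L)² = 1 and c = 1/6, the largest admissible constant is α = ((π/L)² + c)/((π/L)² + 1).
Simplifying, α = 7/12.


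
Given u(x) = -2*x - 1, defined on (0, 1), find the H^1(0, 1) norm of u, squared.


||u||_{H^1}^2 = 25/3

The H^1 norm (squared) on an interval (0, L) is
  ||u||_{H^1}^2 = ∫_0^L u(x)^2 dx + ∫_0^L u'(x)^2 dx.
Compute u'(x) = -2.
Then u(x)^2 = 4*x**2 + 4*x + 1 and u'(x)^2 = 4.
Integrate each monomial from 0 to 1 using ∫_0^1 c·x^n dx = c·1^(n+1)/(n+1):
  ∫_0^1 u(x)^2 dx = ∫_0^1 (4*x^2 + 4*x + 1) dx. Term by term:
    ∫_0^1 4*x^2 dx = 4/3;  ∫_0^1 4*x dx = 2;  ∫_0^1 1 dx = 1.
  Sum: 4/3 + 2 + 1 = 13/3.
  ∫_0^1 u'(x)^2 dx = ∫_0^1 (4) dx. Term by term:
    ∫_0^1 4 dx = 4.
Adding: ||u||_{H^1}^2 = 13/3 + 4 = 25/3.


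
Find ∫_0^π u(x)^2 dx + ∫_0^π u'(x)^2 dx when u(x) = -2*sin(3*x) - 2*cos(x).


||u||_{H^1(0,π)}^2 = 24*π

u'(x) = 2*sin(x) - 6*cos(3*x).
Expand u² and (u')² and integrate term by term on (0, π), using: for integers n ≥ 1, ∫_0^π sin²(nx) dx = ∫_0^π cos²(nx) dx = π/2; for n ≠ n', ∫_0^π sin(nx)sin(n'x) dx = ∫_0^π cos(nx)cos(n'x) dx = 0; and by product-to-sum, ∫_0^π sin(nx)cos(n'x) dx = ½∫_0^π [sin((n+n')x) + sin((n−n')x)] dx, which is 0 when n+n' is even and 2n/(n²−n'²) when n+n' is odd (it need not vanish on (0, π)).
  u² squared terms: (-2)²·∫cos(x)² dx = 4·π/2 = 2*π;  (-2)²·∫sin(3x)² dx = 4·π/2 = 2*π.
  u² cross terms: 2·(-2)·(-2)·∫cos(x)·sin(3x) dx = 8·(0) = 0.
  So ∫_0^π u² dx = 2*π + 2*π + 0 = 4*π.
  (u')² squared terms: (-6)²·∫cos(3x)² dx = 36·π/2 = 18*π;  (2)²·∫sin(x)² dx = 4·π/2 = 2*π.
  (u')² cross terms: 2·(-6)·(2)·∫cos(3x)·sin(x) dx = -24·(0) = 0.
  So ∫_0^π (u')² dx = 18*π + 2*π + 0 = 20*π.
||u||_{H^1}^2 = (4*π) + (20*π) = 24*π.


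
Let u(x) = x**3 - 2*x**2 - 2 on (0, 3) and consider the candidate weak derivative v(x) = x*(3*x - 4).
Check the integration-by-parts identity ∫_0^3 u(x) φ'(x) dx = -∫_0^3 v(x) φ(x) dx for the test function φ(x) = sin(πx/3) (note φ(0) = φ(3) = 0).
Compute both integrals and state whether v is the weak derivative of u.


LHS = -45/π + 324/π^3, RHS = -45/π + 324/π^3. Yes, v = u' weakly.

u(x) = x**3 - 2*x**2 - 2, classical derivative u'(x) = 3*x**2 - 4*x.
φ(x) = sin(πx/3), so φ'(x) = π*cos(π*x/3)/3.
Note φ(0) = φ(3) = 0, so the boundary term u·φ vanishes.
LHS = ∫_0^3 u(x) φ'(x) dx = ∫_0^3 (π*x^3*cos(π*x/3)/3 - 2*π*x^2*cos(π*x/3)/3 - 2*π*cos(π*x/3)/3) dx. Term by term:
  ∫_0^3 -2*π*cos(π*x/3)/3 dx = 0;  ∫_0^3 -2*π*x^2*cos(π*x/3)/3 dx = 36/π;  ∫_0^3 π*x^3*cos(π*x/3)/3 dx = -81/π + 324/π^3.
Sum: 0 + 36/π + -81/π + 324/π^3 = -45/π + 324/π^3.
So LHS = -45/π + 324/π^3.
∫_0^3 v(x) φ(x) dx = ∫_0^3 (3*x^2*sin(π*x/3) - 4*x*sin(π*x/3)) dx. Term by term:
  ∫_0^3 -4*x*sin(π*x/3) dx = -36/π;  ∫_0^3 3*x^2*sin(π*x/3) dx = -324/π^3 + 81/π.
Sum: -36/π + -324/π^3 + 81/π = -324/π^3 + 45/π.
So RHS = -∫_0^3 v(x) φ(x) dx = -45/π + 324/π^3.
LHS = RHS, so the identity holds for this test φ.
Moreover u is smooth here and v(x) = u'(x) = 3*x**2 - 4*x pointwise, so the identity holds for every test function. Hence v is the weak derivative of u.


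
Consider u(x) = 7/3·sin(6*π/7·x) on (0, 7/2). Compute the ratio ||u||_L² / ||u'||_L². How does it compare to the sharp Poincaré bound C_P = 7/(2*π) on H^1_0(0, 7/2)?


||u||_L² / ||u'||_L² = 7/(6*π) < C_P = 7/(2*π).

u(x) = 7/3·sin(6*π/7·x), so u'(x) = 2*π*cos(6*π*x/7).
Writing u(x) = A·sin(kπx/L) with A = 7/3 and k = 3, use ∫_0^L sin²(kπx/L) dx = L/2 and ∫_0^L cos²(kπx/L) dx = L/2.
u² = 49/9·sin²(6*π/7·x) and (u')² = 4*π^2·cos²(6*π/7·x), and each of sin², cos² integrates to L/2 = 7/4 over (0, 7/2).
∫_0^7/2 u² dx = 343/36, so ||u||_L² = 7*sqrt(7)/6.
∫_0^7/2 (u')² dx = 7*π^2, so ||u'||_L² = sqrt(7)*π.
Ratio ||u||_L² / ||u'||_L² = 7/(6*π).
Sharp Poincaré constant on H^1_0(0, 7/2) is C_P = L/π = 7/(2*π), achieved by sin(2*π/7·x).
This is the k = 3 harmonic; the ratio L/(kπ) is strictly less than C_P = L/π, consistent with the sharp inequality ||u||_L² ≤ C_P ||u'||_L².


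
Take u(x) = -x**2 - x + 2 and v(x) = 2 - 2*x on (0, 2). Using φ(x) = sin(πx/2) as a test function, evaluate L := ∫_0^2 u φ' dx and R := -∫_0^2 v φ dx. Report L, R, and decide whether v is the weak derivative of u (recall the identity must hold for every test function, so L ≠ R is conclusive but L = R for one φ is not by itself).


LHS = 12/π, RHS = 0. No, v is not the weak derivative of u.

u(x) = -x**2 - x + 2, classical derivative u'(x) = -2*x - 1.
φ(x) = sin(πx/2), so φ'(x) = π*cos(π*x/2)/2.
Note φ(0) = φ(2) = 0, so the boundary term u·φ vanishes.
LHS = ∫_0^2 u(x) φ'(x) dx = ∫_0^2 (-π*x^2*cos(π*x/2)/2 - π*x*cos(π*x/2)/2 + π*cos(π*x/2)) dx. Term by term:
  ∫_0^2 π*cos(π*x/2) dx = 0;  ∫_0^2 -π*x*cos(π*x/2)/2 dx = 4/π;  ∫_0^2 -π*x^2*cos(π*x/2)/2 dx = 8/π.
Sum: 0 + 4/π + 8/π = 12/π.
So LHS = 12/π.
∫_0^2 v(x) φ(x) dx = ∫_0^2 (-2*x*sin(π*x/2) + 2*sin(π*x/2)) dx. Term by term:
  ∫_0^2 2*sin(π*x/2) dx = 8/π;  ∫_0^2 -2*x*sin(π*x/2) dx = -8/π.
Sum: 8/π − 8/π = 0.
So RHS = -∫_0^2 v(x) φ(x) dx = 0.
LHS − RHS = 12/π ≠ 0, so the identity fails.
(For a valid weak derivative the identity must hold for EVERY test function, in particular this one. The failure shows v is NOT the weak derivative of u.)
Correct weak derivative would be u'(x) = -2*x - 1.


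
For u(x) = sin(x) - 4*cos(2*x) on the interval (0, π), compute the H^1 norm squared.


||u||_{H^1(0,π)}^2 = 80/3 + 41*π

u'(x) = 8*sin(2*x) + cos(x).
Expand u² and (u')² and integrate term by term on (0, π), using: for integers n ≥ 1, ∫_0^π sin²(nx) dx = ∫_0^π cos²(nx) dx = π/2; for n ≠ n', ∫_0^π sin(nx)sin(n'x) dx = ∫_0^π cos(nx)cos(n'x) dx = 0; and by product-to-sum, ∫_0^π sin(nx)cos(n'x) dx = ½∫_0^π [sin((n+n')x) + sin((n−n')x)] dx, which is 0 when n+n' is even and 2n/(n²−n'²) when n+n' is odd (it need not vanish on (0, π)).
  u² squared terms: (-4)²·∫cos(2x)² dx = 16·π/2 = 8*π;  (1)²·∫sin(x)² dx = 1·π/2 = π/2.
  u² cross terms: 2·(-4)·(1)·∫cos(2x)·sin(x) dx = -8·(-2/3) = 16/3.
  So ∫_0^π u² dx = 8*π + π/2 + 16/3 = 16/3 + 17*π/2.
  (u')² squared terms: (8)²·∫sin(2x)² dx = 64·π/2 = 32*π;  (1)²·∫cos(x)² dx = 1·π/2 = π/2.
  (u')² cross terms: 2·(8)·(1)·∫sin(2x)·cos(x) dx = 16·(4/3) = 64/3.
  So ∫_0^π (u')² dx = 32*π + π/2 + 64/3 = 64/3 + 65*π/2.
||u||_{H^1}^2 = (16/3 + 17*π/2) + (64/3 + 65*π/2) = 80/3 + 41*π.


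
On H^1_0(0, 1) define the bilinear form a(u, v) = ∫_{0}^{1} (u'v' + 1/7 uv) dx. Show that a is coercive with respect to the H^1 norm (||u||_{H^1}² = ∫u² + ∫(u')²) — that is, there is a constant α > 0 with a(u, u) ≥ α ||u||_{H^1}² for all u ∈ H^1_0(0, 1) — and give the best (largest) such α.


α = (1/7 + π^2)/(1 + π^2)

Coercivity of a(·,·) on H^1_0(0, 1) means a(u, u) ≥ α ||u||_{H^1}² for every u ∈ H^1_0.
The interval has length L = 1, and Poincaré/coercivity depend only on L. Here a(u, u) = ∫(u')² + (1/7)·∫u².
Here 0 < c = 1/7 < 1. The condition a(u,u) ≥ α||u||_{H^1}² reads (1−α)∫(u')² ≥ (α−c)∫u². Any admissible α is ≤ 1 (rapidly oscillating u have ∫u²/∫(u')² → 0), and α = 1 would force 0 ≥ (1−c)∫u², impossible since c < 1; so 1−α > 0. By the sharp Poincaré inequality on H^1_0 of an interval of length L, ∫(u')² ≥ (π/L)²∫u² with equality for the first sine mode sin(π(x−x₀)/L) (x₀ the left endpoint), so the inequality holds for all u iff (1−α)(π/L)² ≥ α − c, i.e. α ≤ ((π/L)² + c)/((π/L)² + 1) = (1 + c(L/π)²)/(1 + (L/π)²). With (π/L)² = π^2 and c = 1/7, the largest admissible constant is α = ((π/L)² + c)/((π/L)² + 1).
Simplifying, α = (1/7 + π^2)/(1 + π^2).


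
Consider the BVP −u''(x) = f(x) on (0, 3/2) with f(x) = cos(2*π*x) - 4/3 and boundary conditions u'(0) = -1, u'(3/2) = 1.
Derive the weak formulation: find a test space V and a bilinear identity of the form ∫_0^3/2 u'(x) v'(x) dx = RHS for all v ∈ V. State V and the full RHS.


V = H^1(0, 3/2) (v unrestricted at boundary; u is determined up to an additive constant); weak form: ∫_0^3/2 u'v' dx = ∫_0^3/2 (cos(2*π*x) - 4/3) v dx + v(3/2) + v(0) for all v ∈ V.

Multiply both sides by a test function v and integrate from 0 to 3/2:
  ∫_0^3/2 −u''(x) v(x) dx = ∫_0^3/2 f(x) v(x) dx.
Integrate the LHS by parts once:
  ∫_0^3/2 −u'' v dx = −[u'(x) v(x)]_0^3/2 + ∫_0^3/2 u'(x) v'(x) dx.
Thus ∫_0^3/2 u'(x) v'(x) dx = ∫_0^3/2 f(x) v(x) dx + [u'(x) v(x)]_0^3/2.
Choose V so that boundary terms are either known or forced to vanish.
u has inhomogeneous Neumann u'(0) = -1, u'(3/2) = 1. [u' v]_0^3/2 = (1)·v(3/2) − (-1)·v(0) = v(3/2) + v(0). Take V = H^1(0, 3/2); boundary term becomes part of RHS.
Weak formulation: find u (satisfying any essential BC) such that ∫_0^3/2 u'(x) v'(x) dx = ∫_0^3/2 f v dx + v(3/2) + v(0) for all v ∈ V (Neumann data are natural BCs: they enter the RHS as boundary terms).
Substituting f(x) = cos(2*π*x) - 4/3, the right-hand side is ∫_0^3/2 (cos(2*π*x) - 4/3) v dx + v(3/2) + v(0).
Compatibility check (pure Neumann): taking v ≡ 1 ∈ V gives 0 = ∫_0^3/2 f dx + (1) − (-1), i.e. ∫_0^3/2 f dx must equal u'(0) − u'(3/2) = -2. Indeed ∫_0^3/2 (cos(2*π*x) - 4/3) dx = -2, so the data are compatible. The solution is then unique only up to an additive constant (fix it e.g. by requiring ∫_0^3/2 u dx = 0).


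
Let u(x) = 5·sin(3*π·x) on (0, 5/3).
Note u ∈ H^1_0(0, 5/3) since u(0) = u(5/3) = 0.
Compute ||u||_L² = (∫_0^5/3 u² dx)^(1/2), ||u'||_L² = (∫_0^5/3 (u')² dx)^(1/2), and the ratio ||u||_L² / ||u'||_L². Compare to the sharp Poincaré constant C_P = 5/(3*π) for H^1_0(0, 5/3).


||u||_L² / ||u'||_L² = 1/(3*π) < C_P = 5/(3*π).

u(x) = 5·sin(3*π·x), so u'(x) = 15*π*cos(3*π*x).
Writing u(x) = A·sin(kπx/L) with A = 5 and k = 5, use ∫_0^L sin²(kπx/L) dx = L/2 and ∫_0^L cos²(kπx/L) dx = L/2.
u² = 25·sin²(3*π·x) and (u')² = 225*π^2·cos²(3*π·x), and each of sin², cos² integrates to L/2 = 5/6 over (0, 5/3).
∫_0^5/3 u² dx = 125/6, so ||u||_L² = 5*sqrt(30)/6.
∫_0^5/3 (u')² dx = 375*π^2/2, so ||u'||_L² = 5*sqrt(30)*π/2.
Ratio ||u||_L² / ||u'||_L² = 1/(3*π).
Sharp Poincaré constant on H^1_0(0, 5/3) is C_P = L/π = 5/(3*π), achieved by sin(3*π/5·x).
This is the k = 5 harmonic; the ratio L/(kπ) is strictly less than C_P = L/π, consistent with the sharp inequality ||u||_L² ≤ C_P ||u'||_L².


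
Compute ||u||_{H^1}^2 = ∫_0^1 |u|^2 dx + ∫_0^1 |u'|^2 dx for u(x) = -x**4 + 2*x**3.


||u||_{H^1}^2 = 1051/630

The H^1 norm (squared) on an interval (0, L) is
  ||u||_{H^1}^2 = ∫_0^L u(x)^2 dx + ∫_0^L u'(x)^2 dx.
Compute u'(x) = -4*x**3 + 6*x**2.
Then u(x)^2 = x**8 - 4*x**7 + 4*x**6 and u'(x)^2 = 16*x**6 - 48*x**5 + 36*x**4.
Integrate each monomial from 0 to 1 using ∫_0^1 c·x^n dx = c·1^(n+1)/(n+1):
  ∫_0^1 u(x)^2 dx = ∫_0^1 (x^8 - 4*x^7 + 4*x^6) dx. Term by term:
    ∫_0^1 x^8 dx = 1/9;  ∫_0^1 -4*x^7 dx = -1/2;  ∫_0^1 4*x^6 dx = 4/7.
  Sum: 1/9 − 1/2 + 4/7 = 23/126.
  ∫_0^1 u'(x)^2 dx = ∫_0^1 (16*x^6 - 48*x^5 + 36*x^4) dx. Term by term:
    ∫_0^1 16*x^6 dx = 16/7;  ∫_0^1 -48*x^5 dx = -8;  ∫_0^1 36*x^4 dx = 36/5.
  Sum: 16/7 − 8 + 36/5 = 52/35.
Adding: ||u||_{H^1}^2 = 23/126 + 52/35 = 1051/630.


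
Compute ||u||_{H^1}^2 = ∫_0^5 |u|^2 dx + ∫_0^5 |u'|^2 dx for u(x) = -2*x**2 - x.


||u||_{H^1}^2 = 11815/3

The H^1 norm (squared) on an interval (0, L) is
  ||u||_{H^1}^2 = ∫_0^L u(x)^2 dx + ∫_0^L u'(x)^2 dx.
Compute u'(x) = -4*x - 1.
Then u(x)^2 = 4*x**4 + 4*x**3 + x**2 and u'(x)^2 = 16*x**2 + 8*x + 1.
Integrate each monomial from 0 to 5 using ∫_0^5 c·x^n dx = c·5^(n+1)/(n+1):
  ∫_0^5 u(x)^2 dx = ∫_0^5 (4*x^4 + 4*x^3 + x^2) dx. Term by term:
    ∫_0^5 4*x^4 dx = 2500;  ∫_0^5 4*x^3 dx = 625;  ∫_0^5 x^2 dx = 125/3.
  Sum: 2500 + 625 + 125/3 = 9500/3.
  ∫_0^5 u'(x)^2 dx = ∫_0^5 (16*x^2 + 8*x + 1) dx. Term by term:
    ∫_0^5 16*x^2 dx = 2000/3;  ∫_0^5 8*x dx = 100;  ∫_0^5 1 dx = 5.
  Sum: 2000/3 + 100 + 5 = 2315/3.
Adding: ||u||_{H^1}^2 = 9500/3 + 2315/3 = 11815/3.


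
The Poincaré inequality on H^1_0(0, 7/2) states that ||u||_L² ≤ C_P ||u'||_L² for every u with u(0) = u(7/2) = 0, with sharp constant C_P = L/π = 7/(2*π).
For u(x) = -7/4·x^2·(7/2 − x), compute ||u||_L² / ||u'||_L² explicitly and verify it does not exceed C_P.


||u||_L² / ||u'||_L² = sqrt(14)/4 < C_P = 7/(2*π).

u(x) = -7/4·x^2·(7/2 − x), so u'(x) = 7*x*(3*x - 7)/4.
u(x) = -7/4·x^2·(7/2 − x) vanishes at x = 0 and x = 7/2, so u ∈ H^1_0(0, 7/2). Differentiate via the product rule and integrate the resulting polynomials term by term.
  ∫_0^7/2 u² dx = ∫_0^7/2 (49*x^6/16 - 343*x^5/16 + 2401*x^4/64) dx. Term by term:
    ∫_0^7/2 49*x^6/16 dx = 5764801/2048;  ∫_0^7/2 -343*x^5/16 dx = -40353607/6144;  ∫_0^7/2 2401*x^4/64 dx = 40353607/10240.
  Sum: 5764801/2048 − 40353607/6144 + 40353607/10240 = 5764801/30720.
  ∫_0^7/2 (u')² dx = ∫_0^7/2 (441*x^4/16 - 1029*x^3/8 + 2401*x^2/16) dx. Term by term:
    ∫_0^7/2 441*x^4/16 dx = 7411887/2560;  ∫_0^7/2 -1029*x^3/8 dx = -2470629/512;  ∫_0^7/2 2401*x^2/16 dx = 823543/384.
  Sum: 7411887/2560 − 2470629/512 + 823543/384 = 823543/3840.
∫_0^7/2 u² dx = 5764801/30720, so ||u||_L² = 2401*sqrt(30)/960.
∫_0^7/2 (u')² dx = 823543/3840, so ||u'||_L² = 343*sqrt(105)/240.
Ratio ||u||_L² / ||u'||_L² = sqrt(14)/4.
Sharp Poincaré constant on H^1_0(0, 7/2) is C_P = L/π = 7/(2*π), achieved by sin(2*π/7·x).
A polynomial bump cannot attain the sharp Poincaré constant (only the first sine eigenfunction does), so the ratio is strictly less than C_P, consistent with ||u||_L² ≤ C_P ||u'||_L².


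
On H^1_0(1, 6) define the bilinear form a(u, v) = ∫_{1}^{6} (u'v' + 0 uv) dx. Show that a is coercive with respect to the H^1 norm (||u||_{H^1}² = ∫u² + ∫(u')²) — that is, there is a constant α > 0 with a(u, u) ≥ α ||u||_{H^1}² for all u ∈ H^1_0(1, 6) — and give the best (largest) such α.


α = π^2/(π^2 + 25)

Coercivity of a(·,·) on H^1_0(1, 6) means a(u, u) ≥ α ||u||_{H^1}² for every u ∈ H^1_0.
The interval has length L = 5, and Poincaré/coercivity depend only on L. Here a(u, u) = ∫(u')² + (0)·∫u².
Here c = 0, so a(u,u) = ∫(u')² alone. The condition a(u,u) ≥ α||u||_{H^1}² reads (1−α)∫(u')² ≥ (α−c)∫u². Any admissible α is ≤ 1 (rapidly oscillating u have ∫u²/∫(u')² → 0), and α = 1 would force 0 ≥ (1−c)∫u², impossible since c < 1; so 1−α > 0. By the sharp Poincaré inequality on H^1_0 of an interval of length L, ∫(u')² ≥ (π/L)²∫u² with equality for the first sine mode sin(π(x−x₀)/L) (x₀ the left endpoint), so the inequality holds for all u iff (1−α)(π/L)² ≥ α − c, i.e. α ≤ ((π/L)² + c)/((π/L)² + 1) = (1 + c(L/π)²)/(1 + (L/π)²). (Direct route, valid since c ≤ 0: Poincaré gives c∫u² ≥ c(L/π)²∫(u')², so a(u,u) ≥ (1 + c(L/π)²)∫(u')², while ||u||_{H^1}² ≤ (1 + (L/π)²)∫(u')²; dividing yields the same α.) With (π/L)² = π^2/25 and c = 0, the largest admissible constant is α = ((π/L)² + c)/((π/L)² + 1).
Simplifying, α = π^2/(π^2 + 25).


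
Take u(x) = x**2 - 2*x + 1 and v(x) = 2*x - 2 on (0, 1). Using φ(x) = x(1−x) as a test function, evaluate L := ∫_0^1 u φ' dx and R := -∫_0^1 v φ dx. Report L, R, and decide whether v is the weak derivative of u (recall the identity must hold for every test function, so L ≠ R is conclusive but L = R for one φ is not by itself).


LHS = 1/6, RHS = 1/6. Yes, v = u' weakly.

u(x) = x**2 - 2*x + 1, classical derivative u'(x) = 2*x - 2.
φ(x) = x(1−x), so φ'(x) = 1 - 2*x.
Note φ(0) = φ(1) = 0, so the boundary term u·φ vanishes.
LHS = ∫_0^1 u(x) φ'(x) dx = ∫_0^1 (-2*x^3 + 5*x^2 - 4*x + 1) dx. Term by term:
  ∫_0^1 -2*x^3 dx = -1/2;  ∫_0^1 5*x^2 dx = 5/3;  ∫_0^1 -4*x dx = -2;
  ∫_0^1 1 dx = 1.
Sum: -1/2 + 5/3 − 2 + 1 = 1/6.
So LHS = 1/6.
∫_0^1 v(x) φ(x) dx = ∫_0^1 (-2*x^3 + 4*x^2 - 2*x) dx. Term by term:
  ∫_0^1 -2*x^3 dx = -1/2;  ∫_0^1 4*x^2 dx = 4/3;  ∫_0^1 -2*x dx = -1.
Sum: -1/2 + 4/3 − 1 = -1/6.
So RHS = -∫_0^1 v(x) φ(x) dx = 1/6.
LHS = RHS, so the identity holds for this test φ.
Moreover u is smooth here and v(x) = u'(x) = 2*x - 2 pointwise, so the identity holds for every test function. Hence v is the weak derivative of u.


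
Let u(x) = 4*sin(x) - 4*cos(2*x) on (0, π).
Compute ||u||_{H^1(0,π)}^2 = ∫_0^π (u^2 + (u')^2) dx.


||u||_{H^1(0,π)}^2 = 320/3 + 56*π

u'(x) = 8*sin(2*x) + 4*cos(x).
Expand u² and (u')² and integrate term by term on (0, π), using: for integers n ≥ 1, ∫_0^π sin²(nx) dx = ∫_0^π cos²(nx) dx = π/2; for n ≠ n', ∫_0^π sin(nx)sin(n'x) dx = ∫_0^π cos(nx)cos(n'x) dx = 0; and by product-to-sum, ∫_0^π sin(nx)cos(n'x) dx = ½∫_0^π [sin((n+n')x) + sin((n−n')x)] dx, which is 0 when n+n' is even and 2n/(n²−n'²) when n+n' is odd (it need not vanish on (0, π)).
  u² squared terms: (-4)²·∫cos(2x)² dx = 16·π/2 = 8*π;  (4)²·∫sin(x)² dx = 16·π/2 = 8*π.
  u² cross terms: 2·(-4)·(4)·∫cos(2x)·sin(x) dx = -32·(-2/3) = 64/3.
  So ∫_0^π u² dx = 8*π + 8*π + 64/3 = 64/3 + 16*π.
  (u')² squared terms: (4)²·∫cos(x)² dx = 16·π/2 = 8*π;  (8)²·∫sin(2x)² dx = 64·π/2 = 32*π.
  (u')² cross terms: 2·(4)·(8)·∫cos(x)·sin(2x) dx = 64·(4/3) = 256/3.
  So ∫_0^π (u')² dx = 8*π + 32*π + 256/3 = 256/3 + 40*π.
||u||_{H^1}^2 = (64/3 + 16*π) + (256/3 + 40*π) = 320/3 + 56*π.


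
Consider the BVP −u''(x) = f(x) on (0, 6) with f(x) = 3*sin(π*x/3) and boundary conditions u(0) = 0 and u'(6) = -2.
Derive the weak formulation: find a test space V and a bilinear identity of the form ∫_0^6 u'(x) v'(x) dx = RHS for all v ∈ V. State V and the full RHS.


V = {v ∈ H^1(0, 6) : v(0) = 0} (test functions vanish at x = 0 where u is specified); weak form: ∫_0^6 u'v' dx = ∫_0^6 (3*sin(π*x/3)) v dx − 2·v(6) for all v ∈ V.

Multiply both sides by a test function v and integrate from 0 to 6:
  ∫_0^6 −u''(x) v(x) dx = ∫_0^6 f(x) v(x) dx.
Integrate the LHS by parts once:
  ∫_0^6 −u'' v dx = −[u'(x) v(x)]_0^6 + ∫_0^6 u'(x) v'(x) dx.
Thus ∫_0^6 u'(x) v'(x) dx = ∫_0^6 f(x) v(x) dx + [u'(x) v(x)]_0^6.
Choose V so that boundary terms are either known or forced to vanish.
Mixed BC: u(0) = 0 (Dirichlet) and u'(6) = -2 (Neumann). Define V = {v ∈ H^1(0, 6) : v(0) = 0}. Then [u' v]_0^6 = u'(6)·v(6) − u'(0)·0 = − 2·v(6).
Weak formulation: find u (satisfying any essential BC) such that ∫_0^6 u'(x) v'(x) dx = ∫_0^6 f v dx − 2·v(6) for all v ∈ V (Dirichlet at 0 absorbed into V; Neumann datum at x = 6 contributes the boundary term).
Substituting f(x) = 3*sin(π*x/3), the right-hand side is ∫_0^6 (3*sin(π*x/3)) v dx − 2·v(6).


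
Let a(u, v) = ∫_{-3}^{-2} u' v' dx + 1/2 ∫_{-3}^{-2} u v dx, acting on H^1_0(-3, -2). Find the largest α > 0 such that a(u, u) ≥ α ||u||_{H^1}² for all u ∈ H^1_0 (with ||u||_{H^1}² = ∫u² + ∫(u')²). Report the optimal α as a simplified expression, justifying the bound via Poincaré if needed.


α = (1/2 + π^2)/(1 + π^2)

Coercivity of a(·,·) on H^1_0(-3, -2) means a(u, u) ≥ α ||u||_{H^1}² for every u ∈ H^1_0.
The interval has length L = 1, and Poincaré/coercivity depend only on L. Here a(u, u) = ∫(u')² + (1/2)·∫u².
Here 0 < c = 1/2 < 1. The condition a(u,u) ≥ α||u||_{H^1}² reads (1−α)∫(u')² ≥ (α−c)∫u². Any admissible α is ≤ 1 (rapidly oscillating u have ∫u²/∫(u')² → 0), and α = 1 would force 0 ≥ (1−c)∫u², impossible since c < 1; so 1−α > 0. By the sharp Poincaré inequality on H^1_0 of an interval of length L, ∫(u')² ≥ (π/L)²∫u² with equality for the first sine mode sin(π(x−x₀)/L) (x₀ the left endpoint), so the inequality holds for all u iff (1−α)(π/L)² ≥ α − c, i.e. α ≤ ((π/L)² + c)/((π/L)² + 1) = (1 + c(L/π)²)/(1 + (L/π)²). With (π/L)² = π^2 and c = 1/2, the largest admissible constant is α = ((π/L)² + c)/((π/L)² + 1).
Simplifying, α = (1/2 + π^2)/(1 + π^2).


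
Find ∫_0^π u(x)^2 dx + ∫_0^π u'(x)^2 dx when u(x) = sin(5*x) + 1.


||u||_{H^1(0,π)}^2 = 4/5 + 14*π

u'(x) = 5*cos(5*x).
Expand u² and (u')² and integrate term by term on (0, π), using: for integers n ≥ 1, ∫_0^π sin²(nx) dx = ∫_0^π cos²(nx) dx = π/2; for n ≠ n', ∫_0^π sin(nx)sin(n'x) dx = ∫_0^π cos(nx)cos(n'x) dx = 0; and by product-to-sum, ∫_0^π sin(nx)cos(n'x) dx = ½∫_0^π [sin((n+n')x) + sin((n−n')x)] dx, which is 0 when n+n' is even and 2n/(n²−n'²) when n+n' is odd (it need not vanish on (0, π)). For the constant mode: ∫_0^π 1 dx = π, ∫_0^π cos(nx) dx = 0, ∫_0^π sin(nx) dx = (1−(−1)^n)/n.
  u² squared terms: (1)²·∫1 dx = 1·π = π;  (1)²·∫sin(5x)² dx = 1·π/2 = π/2.
  u² cross terms: 2·(1)·(1)·∫1·sin(5x) dx = 2·(2/5) = 4/5.
  So ∫_0^π u² dx = π + π/2 + 4/5 = 4/5 + 3*π/2.
  (u')² squared terms: (5)²·∫cos(5x)² dx = 25·π/2 = 25*π/2.
  So ∫_0^π (u')² dx = 25*π/2.
||u||_{H^1}^2 = (4/5 + 3*π/2) + (25*π/2) = 4/5 + 14*π.


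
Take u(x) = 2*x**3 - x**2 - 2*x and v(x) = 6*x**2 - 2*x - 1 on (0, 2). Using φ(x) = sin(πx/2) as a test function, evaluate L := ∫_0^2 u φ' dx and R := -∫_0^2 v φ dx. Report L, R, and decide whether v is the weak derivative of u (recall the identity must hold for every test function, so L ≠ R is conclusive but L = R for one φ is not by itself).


LHS = -32/π + 192/π^3, RHS = -36/π + 192/π^3. No, v is not the weak derivative of u.

u(x) = 2*x**3 - x**2 - 2*x, classical derivative u'(x) = 6*x**2 - 2*x - 2.
φ(x) = sin(πx/2), so φ'(x) = π*cos(π*x/2)/2.
Note φ(0) = φ(2) = 0, so the boundary term u·φ vanishes.
LHS = ∫_0^2 u(x) φ'(x) dx = ∫_0^2 (π*x^3*cos(π*x/2) - π*x^2*cos(π*x/2)/2 - π*x*cos(π*x/2)) dx. Term by term:
  ∫_0^2 π*x^3*cos(π*x/2) dx = -48/π + 192/π^3;  ∫_0^2 -π*x*cos(π*x/2) dx = 8/π;  ∫_0^2 -π*x^2*cos(π*x/2)/2 dx = 8/π.
Sum: -48/π + 192/π^3 + 8/π + 8/π = -32/π + 192/π^3.
So LHS = -32/π + 192/π^3.
∫_0^2 v(x) φ(x) dx = ∫_0^2 (6*x^2*sin(π*x/2) - 2*x*sin(π*x/2) - sin(π*x/2)) dx. Term by term:
  ∫_0^2 -sin(π*x/2) dx = -4/π;  ∫_0^2 -2*x*sin(π*x/2) dx = -8/π;  ∫_0^2 6*x^2*sin(π*x/2) dx = -192/π^3 + 48/π.
Sum: -4/π − 8/π + -192/π^3 + 48/π = -192/π^3 + 36/π.
So RHS = -∫_0^2 v(x) φ(x) dx = -36/π + 192/π^3.
LHS − RHS = 4/π ≠ 0, so the identity fails.
(For a valid weak derivative the identity must hold for EVERY test function, in particular this one. The failure shows v is NOT the weak derivative of u.)
Correct weak derivative would be u'(x) = 6*x**2 - 2*x - 2.


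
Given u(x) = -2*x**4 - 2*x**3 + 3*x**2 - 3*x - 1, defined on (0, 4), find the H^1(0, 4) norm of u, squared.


||u||_{H^1}^2 = 3334072/9

The H^1 norm (squared) on an interval (0, L) is
  ||u||_{H^1}^2 = ∫_0^L u(x)^2 dx + ∫_0^L u'(x)^2 dx.
Compute u'(x) = -8*x**3 - 6*x**2 + 6*x - 3.
Then u(x)^2 = 4*x**8 + 8*x**7 - 8*x**6 + 25*x**4 - 14*x**3 + 3*x**2 + 6*x + 1 and u'(x)^2 = 64*x**6 + 96*x**5 - 60*x**4 - 24*x**3 + 72*x**2 - 36*x + 9.
Integrate each monomial from 0 to 4 using ∫_0^4 c·x^n dx = c·4^(n+1)/(n+1):
  ∫_0^4 u(x)^2 dx = ∫_0^4 (4*x^8 + 8*x^7 - 8*x^6 + 25*x^4 - 14*x^3 + 3*x^2 + 6*x + 1) dx. Term by term:
    ∫_0^4 4*x^8 dx = 1048576/9;  ∫_0^4 8*x^7 dx = 65536;  ∫_0^4 -8*x^6 dx = -131072/7;
    ∫_0^4 25*x^4 dx = 5120;  ∫_0^4 -14*x^3 dx = -896;  ∫_0^4 3*x^2 dx = 64;
    ∫_0^4 6*x dx = 48;  ∫_0^4 1 dx = 4.
  Sum: 1048576/9 + 65536 − 131072/7 + 5120 − 896 + 64 + 48 + 4 = 10562572/63.
  ∫_0^4 u'(x)^2 dx = ∫_0^4 (64*x^6 + 96*x^5 - 60*x^4 - 24*x^3 + 72*x^2 - 36*x + 9) dx. Term by term:
    ∫_0^4 64*x^6 dx = 1048576/7;  ∫_0^4 96*x^5 dx = 65536;  ∫_0^4 -60*x^4 dx = -12288;
    ∫_0^4 -24*x^3 dx = -1536;  ∫_0^4 72*x^2 dx = 1536;  ∫_0^4 -36*x dx = -288;
    ∫_0^4 9 dx = 36.
  Sum: 1048576/7 + 65536 − 12288 − 1536 + 1536 − 288 + 36 = 1419548/7.
Adding: ||u||_{H^1}^2 = 10562572/63 + 1419548/7 = 3334072/9.


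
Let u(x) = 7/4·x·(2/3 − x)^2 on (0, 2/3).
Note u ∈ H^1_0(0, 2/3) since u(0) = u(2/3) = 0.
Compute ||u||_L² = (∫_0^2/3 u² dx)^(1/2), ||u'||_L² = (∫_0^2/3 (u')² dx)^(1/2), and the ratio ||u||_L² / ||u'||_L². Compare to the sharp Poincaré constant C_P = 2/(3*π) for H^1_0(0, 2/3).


||u||_L² / ||u'||_L² = sqrt(14)/21 < C_P = 2/(3*π).

u(x) = 7/4·x·(2/3 − x)^2, so u'(x) = 21*x^2/4 - 14*x/3 + 7/9.
u(x) = 7/4·x·(2/3 − x)^2 vanishes at x = 0 and x = 2/3, so u ∈ H^1_0(0, 2/3). Differentiate via the product rule and integrate the resulting polynomials term by term.
  ∫_0^2/3 u² dx = ∫_0^2/3 (49*x^6/16 - 49*x^5/6 + 49*x^4/6 - 98*x^3/27 + 49*x^2/81) dx. Term by term:
    ∫_0^2/3 49*x^6/16 dx = 56/2187;  ∫_0^2/3 -49*x^5/6 dx = -784/6561;  ∫_0^2/3 49*x^4/6 dx = 784/3645;
    ∫_0^2/3 -98*x^3/27 dx = -392/2187;  ∫_0^2/3 49*x^2/81 dx = 392/6561.
  Sum: 56/2187 − 784/6561 + 784/3645 − 392/2187 + 392/6561 = 56/32805.
  ∫_0^2/3 (u')² dx = ∫_0^2/3 (441*x^4/16 - 49*x^3 + 539*x^2/18 - 196*x/27 + 49/81) dx. Term by term:
    ∫_0^2/3 441*x^4/16 dx = 98/135;  ∫_0^2/3 -49*x^3 dx = -196/81;  ∫_0^2/3 539*x^2/18 dx = 2156/729;
    ∫_0^2/3 -196*x/27 dx = -392/243;  ∫_0^2/3 49/81 dx = 98/243.
  Sum: 98/135 − 196/81 + 2156/729 − 392/243 + 98/243 = 196/3645.
∫_0^2/3 u² dx = 56/32805, so ||u||_L² = 2*sqrt(70)/405.
∫_0^2/3 (u')² dx = 196/3645, so ||u'||_L² = 14*sqrt(5)/135.
Ratio ||u||_L² / ||u'||_L² = sqrt(14)/21.
Sharp Poincaré constant on H^1_0(0, 2/3) is C_P = L/π = 2/(3*π), achieved by sin(3*π/2·x).
A polynomial bump cannot attain the sharp Poincaré constant (only the first sine eigenfunction does), so the ratio is strictly less than C_P, consistent with ||u||_L² ≤ C_P ||u'||_L².


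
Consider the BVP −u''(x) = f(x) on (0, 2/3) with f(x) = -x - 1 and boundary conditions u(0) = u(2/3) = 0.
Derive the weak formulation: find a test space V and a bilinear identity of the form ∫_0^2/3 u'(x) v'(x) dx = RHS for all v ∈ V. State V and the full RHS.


V = H^1_0(0, 2/3) (so v(0) = v(2/3) = 0); weak form: ∫_0^2/3 u'v' dx = ∫_0^2/3 (-x - 1) v dx for all v ∈ V.

Multiply both sides by a test function v and integrate from 0 to 2/3:
  ∫_0^2/3 −u''(x) v(x) dx = ∫_0^2/3 f(x) v(x) dx.
Integrate the LHS by parts once:
  ∫_0^2/3 −u'' v dx = −[u'(x) v(x)]_0^2/3 + ∫_0^2/3 u'(x) v'(x) dx.
Thus ∫_0^2/3 u'(x) v'(x) dx = ∫_0^2/3 f(x) v(x) dx + [u'(x) v(x)]_0^2/3.
Choose V so that boundary terms are either known or forced to vanish.
u is Dirichlet: u(0) = u(2/3) = 0. Let V = H^1_0(0, 2/3); then v(0) = v(2/3) = 0, and [u' v]_0^2/3 = 0.
Weak formulation: find u (satisfying any essential BC) such that ∫_0^2/3 u'(x) v'(x) dx = ∫_0^2/3 f v dx for all v ∈ V.
Substituting f(x) = -x - 1, the right-hand side is ∫_0^2/3 (-x - 1) v dx.


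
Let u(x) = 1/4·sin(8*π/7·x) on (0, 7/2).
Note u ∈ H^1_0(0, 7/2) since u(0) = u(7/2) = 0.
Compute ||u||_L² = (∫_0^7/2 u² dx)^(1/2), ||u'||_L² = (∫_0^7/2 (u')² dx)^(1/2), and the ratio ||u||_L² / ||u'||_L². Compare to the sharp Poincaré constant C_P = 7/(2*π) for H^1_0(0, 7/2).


||u||_L² / ||u'||_L² = 7/(8*π) < C_P = 7/(2*π).

u(x) = 1/4·sin(8*π/7·x), so u'(x) = 2*π*cos(8*π*x/7)/7.
Writing u(x) = A·sin(kπx/L) with A = 1/4 and k = 4, use ∫_0^L sin²(kπx/L) dx = L/2 and ∫_0^L cos²(kπx/L) dx = L/2.
u² = 1/16·sin²(8*π/7·x) and (u')² = 4*π^2/49·cos²(8*π/7·x), and each of sin², cos² integrates to L/2 = 7/4 over (0, 7/2).
∫_0^7/2 u² dx = 7/64, so ||u||_L² = sqrt(7)/8.
∫_0^7/2 (u')² dx = π^2/7, so ||u'||_L² = sqrt(7)*π/7.
Ratio ||u||_L² / ||u'||_L² = 7/(8*π).
Sharp Poincaré constant on H^1_0(0, 7/2) is C_P = L/π = 7/(2*π), achieved by sin(2*π/7·x).
This is the k = 4 harmonic; the ratio L/(kπ) is strictly less than C_P = L/π, consistent with the sharp inequality ||u||_L² ≤ C_P ||u'||_L².
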